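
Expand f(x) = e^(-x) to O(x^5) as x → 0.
1 - x + x**2/2 - x**3/6 + x**4/24 + O(x**5)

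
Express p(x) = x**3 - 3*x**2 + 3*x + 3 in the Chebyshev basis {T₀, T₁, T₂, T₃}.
(3/2)T₀ + (15/4)T₁ + (-3/2)T₂ + (1/4)T₃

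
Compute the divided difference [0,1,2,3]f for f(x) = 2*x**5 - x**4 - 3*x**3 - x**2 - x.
41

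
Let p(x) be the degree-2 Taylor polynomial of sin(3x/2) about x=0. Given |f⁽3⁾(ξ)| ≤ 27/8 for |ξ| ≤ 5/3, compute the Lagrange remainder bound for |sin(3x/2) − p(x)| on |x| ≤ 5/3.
125/48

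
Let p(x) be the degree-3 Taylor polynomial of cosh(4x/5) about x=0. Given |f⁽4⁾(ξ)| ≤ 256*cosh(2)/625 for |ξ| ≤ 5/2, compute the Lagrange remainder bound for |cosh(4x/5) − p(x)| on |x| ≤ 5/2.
2*cosh(2)/3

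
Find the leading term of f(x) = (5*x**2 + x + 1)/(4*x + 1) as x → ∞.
5*x/4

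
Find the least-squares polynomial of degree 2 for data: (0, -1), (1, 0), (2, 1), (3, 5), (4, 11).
-26/35 + (-57/70)x + (13/14)x²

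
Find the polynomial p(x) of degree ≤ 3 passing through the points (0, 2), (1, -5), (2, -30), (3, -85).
-2*x**3 - 3*x**2 - 2*x + 2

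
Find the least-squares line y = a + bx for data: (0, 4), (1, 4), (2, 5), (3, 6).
a = 37/10, b = 7/10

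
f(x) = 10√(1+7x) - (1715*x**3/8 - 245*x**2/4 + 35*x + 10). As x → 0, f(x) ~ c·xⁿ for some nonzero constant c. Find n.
4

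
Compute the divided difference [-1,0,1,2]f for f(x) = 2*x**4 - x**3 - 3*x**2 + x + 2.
3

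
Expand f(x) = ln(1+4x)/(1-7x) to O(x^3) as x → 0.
4*x + 20*x**2 + O(x**3)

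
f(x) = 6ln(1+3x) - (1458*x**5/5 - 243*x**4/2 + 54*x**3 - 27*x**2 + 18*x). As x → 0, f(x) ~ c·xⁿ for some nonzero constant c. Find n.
6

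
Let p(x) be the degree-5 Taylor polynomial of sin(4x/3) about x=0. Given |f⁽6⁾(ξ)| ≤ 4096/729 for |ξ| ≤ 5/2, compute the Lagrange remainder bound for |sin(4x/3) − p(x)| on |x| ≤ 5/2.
12500/6561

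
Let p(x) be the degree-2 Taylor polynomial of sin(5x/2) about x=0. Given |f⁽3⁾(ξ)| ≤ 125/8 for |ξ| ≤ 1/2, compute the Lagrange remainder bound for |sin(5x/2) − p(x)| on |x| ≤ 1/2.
125/384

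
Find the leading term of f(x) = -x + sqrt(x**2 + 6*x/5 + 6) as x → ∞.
3/5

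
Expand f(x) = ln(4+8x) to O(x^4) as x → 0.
log(4) + 2*x - 2*x**2 + 8*x**3/3 + O(x**4)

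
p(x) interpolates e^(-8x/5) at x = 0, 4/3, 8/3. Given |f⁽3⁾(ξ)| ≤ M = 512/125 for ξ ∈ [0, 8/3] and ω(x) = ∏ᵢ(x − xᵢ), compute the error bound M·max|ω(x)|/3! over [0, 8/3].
32768*sqrt(3)/91125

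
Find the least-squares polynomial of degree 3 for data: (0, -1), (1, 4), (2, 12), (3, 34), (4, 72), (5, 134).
-5/6 + (923/252)x + (-10/21)x² + (37/36)x³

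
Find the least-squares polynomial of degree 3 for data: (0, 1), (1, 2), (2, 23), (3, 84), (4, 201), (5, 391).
71/63 + (-1679/378)x + (503/252)x² + (313/108)x³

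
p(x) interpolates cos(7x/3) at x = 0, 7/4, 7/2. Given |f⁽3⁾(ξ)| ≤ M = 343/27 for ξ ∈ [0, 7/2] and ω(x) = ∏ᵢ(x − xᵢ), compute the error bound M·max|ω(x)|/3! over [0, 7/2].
117649*sqrt(3)/46656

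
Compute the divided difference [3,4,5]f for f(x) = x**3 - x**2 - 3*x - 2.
11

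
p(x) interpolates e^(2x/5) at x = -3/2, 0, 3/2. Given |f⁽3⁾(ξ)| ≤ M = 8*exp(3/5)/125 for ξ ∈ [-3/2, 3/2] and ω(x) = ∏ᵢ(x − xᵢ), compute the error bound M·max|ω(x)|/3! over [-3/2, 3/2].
sqrt(3)*exp(3/5)/125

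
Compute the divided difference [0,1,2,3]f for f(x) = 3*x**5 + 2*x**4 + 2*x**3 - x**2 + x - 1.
89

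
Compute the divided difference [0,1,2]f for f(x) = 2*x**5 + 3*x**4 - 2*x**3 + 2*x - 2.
45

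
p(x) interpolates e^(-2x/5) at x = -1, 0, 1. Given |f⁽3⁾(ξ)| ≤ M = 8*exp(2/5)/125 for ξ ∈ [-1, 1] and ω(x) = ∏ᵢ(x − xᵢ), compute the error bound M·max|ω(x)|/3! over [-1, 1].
8*sqrt(3)*exp(2/5)/3375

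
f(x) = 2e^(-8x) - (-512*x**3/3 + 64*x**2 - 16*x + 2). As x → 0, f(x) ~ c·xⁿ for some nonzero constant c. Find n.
4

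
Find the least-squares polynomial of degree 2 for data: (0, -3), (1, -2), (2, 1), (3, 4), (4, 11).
-101/35 + (-1/35)x + (6/7)x²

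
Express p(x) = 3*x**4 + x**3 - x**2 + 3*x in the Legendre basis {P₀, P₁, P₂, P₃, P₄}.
(4/15)P₀ + (18/5)P₁ + (22/21)P₂ + (2/5)P₃ + (24/35)P₄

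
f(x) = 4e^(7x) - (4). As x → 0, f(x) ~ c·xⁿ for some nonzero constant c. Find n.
1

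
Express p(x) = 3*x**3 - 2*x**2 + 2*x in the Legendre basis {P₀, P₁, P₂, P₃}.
(-2/3)P₀ + (19/5)P₁ + (-4/3)P₂ + (6/5)P₃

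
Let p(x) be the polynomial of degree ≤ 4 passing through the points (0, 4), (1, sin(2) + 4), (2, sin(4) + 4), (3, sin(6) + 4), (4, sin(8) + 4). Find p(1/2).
7*sin(6)/32 - 5*sin(8)/128 - 35*sin(4)/64 + 35*sin(2)/32 + 4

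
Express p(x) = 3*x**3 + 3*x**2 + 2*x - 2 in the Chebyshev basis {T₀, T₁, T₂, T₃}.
(-1/2)T₀ + (17/4)T₁ + (3/2)T₂ + (3/4)T₃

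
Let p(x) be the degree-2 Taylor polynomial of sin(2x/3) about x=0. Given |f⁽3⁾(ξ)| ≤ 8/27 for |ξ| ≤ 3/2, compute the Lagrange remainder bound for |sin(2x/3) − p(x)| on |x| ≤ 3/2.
1/6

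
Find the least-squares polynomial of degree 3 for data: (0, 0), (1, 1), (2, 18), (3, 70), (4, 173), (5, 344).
11/126 + (-1637/756)x + (-17/252)x² + (77/27)x³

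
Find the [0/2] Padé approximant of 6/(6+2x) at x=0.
1/(x/3 + 1)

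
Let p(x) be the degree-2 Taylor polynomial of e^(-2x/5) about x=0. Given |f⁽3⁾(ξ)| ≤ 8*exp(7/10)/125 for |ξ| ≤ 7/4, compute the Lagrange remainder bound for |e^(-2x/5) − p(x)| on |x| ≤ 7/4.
343*exp(7/10)/6000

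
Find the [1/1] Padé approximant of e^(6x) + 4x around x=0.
(41*x/5 + 1)/(1 - 9*x/5)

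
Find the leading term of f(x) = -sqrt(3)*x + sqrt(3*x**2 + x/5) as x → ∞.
sqrt(3)/30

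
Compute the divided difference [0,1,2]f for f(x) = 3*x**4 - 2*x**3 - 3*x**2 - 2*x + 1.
12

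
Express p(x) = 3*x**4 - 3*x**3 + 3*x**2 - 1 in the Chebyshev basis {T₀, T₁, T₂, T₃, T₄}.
(13/8)T₀ + (-9/4)T₁ + (3)T₂ + (-3/4)T₃ + (3/8)T₄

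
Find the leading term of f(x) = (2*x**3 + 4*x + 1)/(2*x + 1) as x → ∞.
x**2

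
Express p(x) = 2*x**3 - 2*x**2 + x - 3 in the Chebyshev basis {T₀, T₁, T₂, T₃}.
(-4)T₀ + (5/2)T₁ - T₂ + (1/2)T₃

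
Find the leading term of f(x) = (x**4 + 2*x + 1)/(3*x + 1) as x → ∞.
x**3/3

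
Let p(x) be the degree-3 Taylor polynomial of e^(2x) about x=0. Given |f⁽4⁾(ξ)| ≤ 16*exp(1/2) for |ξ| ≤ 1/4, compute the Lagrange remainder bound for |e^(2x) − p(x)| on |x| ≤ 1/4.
exp(1/2)/384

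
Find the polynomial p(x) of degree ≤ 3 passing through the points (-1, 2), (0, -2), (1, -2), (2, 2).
2*x**2 - 2*x - 2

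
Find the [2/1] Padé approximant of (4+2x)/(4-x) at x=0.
(x/2 + 1)/(1 - x/4)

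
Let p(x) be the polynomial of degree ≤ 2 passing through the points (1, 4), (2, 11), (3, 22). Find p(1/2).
2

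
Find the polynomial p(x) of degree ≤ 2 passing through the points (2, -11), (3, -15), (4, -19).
-4*x - 3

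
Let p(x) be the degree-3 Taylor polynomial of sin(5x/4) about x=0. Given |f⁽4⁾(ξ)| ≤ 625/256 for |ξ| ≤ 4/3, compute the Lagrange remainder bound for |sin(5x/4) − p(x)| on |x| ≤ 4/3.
625/1944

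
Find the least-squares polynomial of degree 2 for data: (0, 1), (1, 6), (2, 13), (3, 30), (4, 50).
46/35 + (27/35)x + (20/7)x²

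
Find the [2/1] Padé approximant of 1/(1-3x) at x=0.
1/(1 - 3*x)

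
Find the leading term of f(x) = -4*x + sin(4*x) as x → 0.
-32*x**3/3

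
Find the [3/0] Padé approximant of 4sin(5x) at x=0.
-250*x**3/3 + 20*x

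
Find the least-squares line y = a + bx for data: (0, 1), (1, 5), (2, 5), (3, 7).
a = 9/5, b = 9/5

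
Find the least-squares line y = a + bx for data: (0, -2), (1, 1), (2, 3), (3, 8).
a = -23/10, b = 16/5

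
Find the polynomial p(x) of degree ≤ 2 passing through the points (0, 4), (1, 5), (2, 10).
2*x**2 - x + 4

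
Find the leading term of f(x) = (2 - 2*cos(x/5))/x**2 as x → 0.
1/25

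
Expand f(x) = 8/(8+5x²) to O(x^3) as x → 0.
1 - 5*x**2/8 + O(x**3)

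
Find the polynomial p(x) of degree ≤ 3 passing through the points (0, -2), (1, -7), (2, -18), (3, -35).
-3*x**2 - 2*x - 2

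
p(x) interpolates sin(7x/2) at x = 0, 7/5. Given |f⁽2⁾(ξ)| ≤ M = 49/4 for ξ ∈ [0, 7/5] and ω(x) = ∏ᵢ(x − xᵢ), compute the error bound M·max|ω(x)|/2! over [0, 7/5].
2401/800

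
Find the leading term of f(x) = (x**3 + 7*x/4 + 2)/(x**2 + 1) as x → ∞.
x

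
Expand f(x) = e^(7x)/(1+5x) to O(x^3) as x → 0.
1 + 2*x + 29*x**2/2 + O(x**3)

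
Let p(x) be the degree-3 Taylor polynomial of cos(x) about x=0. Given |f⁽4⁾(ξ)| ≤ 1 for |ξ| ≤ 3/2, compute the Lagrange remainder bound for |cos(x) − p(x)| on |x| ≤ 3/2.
27/128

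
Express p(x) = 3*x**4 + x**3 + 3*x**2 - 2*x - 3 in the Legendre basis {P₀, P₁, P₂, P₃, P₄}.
(-7/5)P₀ + (-7/5)P₁ + (26/7)P₂ + (2/5)P₃ + (24/35)P₄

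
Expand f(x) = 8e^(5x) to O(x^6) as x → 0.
8 + 40*x + 100*x**2 + 500*x**3/3 + 625*x**4/3 + 625*x**5/3 + O(x**6)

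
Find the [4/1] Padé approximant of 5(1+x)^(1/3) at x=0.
(5*x**4/243 - 8*x**3/81 + 2*x**2/3 + 16*x/3 + 5)/(11*x/15 + 1)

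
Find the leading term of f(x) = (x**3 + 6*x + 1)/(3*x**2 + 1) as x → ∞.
x/3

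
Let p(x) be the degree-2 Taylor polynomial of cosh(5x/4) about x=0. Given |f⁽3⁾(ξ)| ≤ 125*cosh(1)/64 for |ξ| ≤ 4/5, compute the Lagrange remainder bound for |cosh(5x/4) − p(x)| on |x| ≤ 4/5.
cosh(1)/6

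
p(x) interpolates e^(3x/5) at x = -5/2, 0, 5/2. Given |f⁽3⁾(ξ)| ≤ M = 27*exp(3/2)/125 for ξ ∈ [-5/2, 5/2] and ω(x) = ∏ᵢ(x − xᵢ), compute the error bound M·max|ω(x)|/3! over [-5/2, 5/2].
sqrt(3)*exp(3/2)/8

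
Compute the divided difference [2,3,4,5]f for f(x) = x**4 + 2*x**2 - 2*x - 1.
14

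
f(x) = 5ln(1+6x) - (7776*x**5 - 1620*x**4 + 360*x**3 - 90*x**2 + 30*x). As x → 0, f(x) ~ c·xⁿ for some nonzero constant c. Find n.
6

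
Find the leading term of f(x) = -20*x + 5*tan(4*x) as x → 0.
320*x**3/3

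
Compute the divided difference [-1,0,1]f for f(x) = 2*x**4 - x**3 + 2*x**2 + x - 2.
4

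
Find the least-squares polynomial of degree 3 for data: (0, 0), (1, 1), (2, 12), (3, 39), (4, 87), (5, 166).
-5/42 + (-241/252)x + (107/84)x² + (10/9)x³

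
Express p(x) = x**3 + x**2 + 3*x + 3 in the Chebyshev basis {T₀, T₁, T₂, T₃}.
(7/2)T₀ + (15/4)T₁ + (1/2)T₂ + (1/4)T₃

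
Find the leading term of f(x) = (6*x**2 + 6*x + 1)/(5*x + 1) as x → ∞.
6*x/5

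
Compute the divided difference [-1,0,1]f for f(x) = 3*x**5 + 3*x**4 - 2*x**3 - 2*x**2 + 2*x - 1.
1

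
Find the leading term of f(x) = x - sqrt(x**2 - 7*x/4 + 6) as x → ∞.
7/8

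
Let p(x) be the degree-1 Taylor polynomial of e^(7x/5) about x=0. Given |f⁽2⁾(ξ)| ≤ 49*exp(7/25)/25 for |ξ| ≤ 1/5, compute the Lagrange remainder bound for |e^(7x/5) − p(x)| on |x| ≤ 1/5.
49*exp(7/25)/1250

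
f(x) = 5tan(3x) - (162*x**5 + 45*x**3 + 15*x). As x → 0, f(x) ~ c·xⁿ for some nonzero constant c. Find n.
7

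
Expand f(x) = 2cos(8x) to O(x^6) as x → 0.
2 - 64*x**2 + 1024*x**4/3 + O(x**6)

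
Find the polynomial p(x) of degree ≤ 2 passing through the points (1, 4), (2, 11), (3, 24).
3*x**2 - 2*x + 3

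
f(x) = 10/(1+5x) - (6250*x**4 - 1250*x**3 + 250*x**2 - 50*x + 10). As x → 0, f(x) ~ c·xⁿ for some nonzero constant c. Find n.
5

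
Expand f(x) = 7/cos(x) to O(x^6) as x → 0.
7 + 7*x**2/2 + 35*x**4/24 + O(x**6)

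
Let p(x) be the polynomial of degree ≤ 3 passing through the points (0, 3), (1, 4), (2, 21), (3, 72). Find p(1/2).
21/8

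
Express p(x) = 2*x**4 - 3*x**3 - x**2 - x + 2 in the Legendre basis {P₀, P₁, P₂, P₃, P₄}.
(31/15)P₀ + (-14/5)P₁ + (10/21)P₂ + (-6/5)P₃ + (16/35)P₄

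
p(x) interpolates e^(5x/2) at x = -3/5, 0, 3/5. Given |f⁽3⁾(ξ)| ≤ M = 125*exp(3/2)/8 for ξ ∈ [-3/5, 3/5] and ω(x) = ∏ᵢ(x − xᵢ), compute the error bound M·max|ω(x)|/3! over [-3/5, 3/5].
sqrt(3)*exp(3/2)/8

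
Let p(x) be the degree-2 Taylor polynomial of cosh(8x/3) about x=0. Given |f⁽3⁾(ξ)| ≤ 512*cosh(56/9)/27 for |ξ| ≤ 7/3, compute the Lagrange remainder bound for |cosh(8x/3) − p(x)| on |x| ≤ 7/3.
87808*cosh(56/9)/2187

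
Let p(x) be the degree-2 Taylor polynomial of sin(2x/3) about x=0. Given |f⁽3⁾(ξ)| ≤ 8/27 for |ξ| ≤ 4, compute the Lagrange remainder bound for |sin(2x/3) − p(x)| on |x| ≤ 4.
256/81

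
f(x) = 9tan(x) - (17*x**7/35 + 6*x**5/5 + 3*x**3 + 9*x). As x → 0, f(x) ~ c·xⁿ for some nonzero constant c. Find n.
9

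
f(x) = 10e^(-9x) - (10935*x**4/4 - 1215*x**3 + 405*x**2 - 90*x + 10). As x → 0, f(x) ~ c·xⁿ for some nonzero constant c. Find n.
5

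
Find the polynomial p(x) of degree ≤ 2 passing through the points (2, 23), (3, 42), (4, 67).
3*x**2 + 4*x + 3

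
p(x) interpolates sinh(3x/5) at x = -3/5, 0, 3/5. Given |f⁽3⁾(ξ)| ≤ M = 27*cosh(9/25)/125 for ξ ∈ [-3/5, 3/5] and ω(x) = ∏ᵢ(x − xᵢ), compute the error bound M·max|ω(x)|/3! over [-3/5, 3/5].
27*sqrt(3)*cosh(9/25)/15625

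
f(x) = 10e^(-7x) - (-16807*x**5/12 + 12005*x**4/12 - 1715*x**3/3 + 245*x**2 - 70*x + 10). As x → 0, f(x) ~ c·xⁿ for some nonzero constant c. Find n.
6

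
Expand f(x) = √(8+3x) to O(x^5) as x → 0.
2*sqrt(2) + 3*sqrt(2)*x/8 - 9*sqrt(2)*x**2/256 + 27*sqrt(2)*x**3/4096 - 405*sqrt(2)*x**4/262144 + O(x**5)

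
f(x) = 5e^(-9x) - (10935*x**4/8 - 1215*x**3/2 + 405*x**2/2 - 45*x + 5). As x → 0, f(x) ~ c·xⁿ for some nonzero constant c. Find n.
5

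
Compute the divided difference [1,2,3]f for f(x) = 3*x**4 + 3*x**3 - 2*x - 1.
93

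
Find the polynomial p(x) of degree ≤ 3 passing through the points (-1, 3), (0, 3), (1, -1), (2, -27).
-3*x**3 - 2*x**2 + x + 3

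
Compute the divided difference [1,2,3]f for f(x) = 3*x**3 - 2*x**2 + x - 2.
16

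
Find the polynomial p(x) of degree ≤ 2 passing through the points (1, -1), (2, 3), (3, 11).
2*x**2 - 2*x - 1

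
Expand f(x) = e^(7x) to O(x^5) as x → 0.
1 + 7*x + 49*x**2/2 + 343*x**3/6 + 2401*x**4/24 + O(x**5)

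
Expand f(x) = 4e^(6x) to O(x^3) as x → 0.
4 + 24*x + 72*x**2 + O(x**3)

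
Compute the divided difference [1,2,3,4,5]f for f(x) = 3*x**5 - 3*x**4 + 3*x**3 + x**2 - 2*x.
42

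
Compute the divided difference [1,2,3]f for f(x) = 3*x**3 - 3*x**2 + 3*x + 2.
15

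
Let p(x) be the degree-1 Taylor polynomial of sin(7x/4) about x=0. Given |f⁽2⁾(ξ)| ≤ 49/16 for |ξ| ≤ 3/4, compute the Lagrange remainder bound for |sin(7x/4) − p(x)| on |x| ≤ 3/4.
441/512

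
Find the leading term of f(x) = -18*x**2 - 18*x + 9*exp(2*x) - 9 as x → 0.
12*x**3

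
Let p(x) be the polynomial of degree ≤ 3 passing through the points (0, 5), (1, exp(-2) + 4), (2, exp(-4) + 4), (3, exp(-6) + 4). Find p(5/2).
5*(-exp(4) + 1 + 3*exp(2) + 13*exp(6))*exp(-6)/16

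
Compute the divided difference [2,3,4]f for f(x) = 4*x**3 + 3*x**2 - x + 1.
39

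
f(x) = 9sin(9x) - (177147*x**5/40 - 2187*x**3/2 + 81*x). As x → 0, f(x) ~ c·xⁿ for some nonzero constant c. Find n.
7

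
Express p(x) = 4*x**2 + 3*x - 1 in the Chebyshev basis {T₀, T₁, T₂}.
T₀ + (3)T₁ + (2)T₂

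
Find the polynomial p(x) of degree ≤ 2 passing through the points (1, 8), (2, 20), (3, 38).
3*x**2 + 3*x + 2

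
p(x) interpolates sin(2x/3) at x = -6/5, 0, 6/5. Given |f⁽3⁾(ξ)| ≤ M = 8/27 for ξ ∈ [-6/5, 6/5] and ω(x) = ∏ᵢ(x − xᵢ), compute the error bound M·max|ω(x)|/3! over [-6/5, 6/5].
64*sqrt(3)/3375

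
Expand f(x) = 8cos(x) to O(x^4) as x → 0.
8 - 4*x**2 + O(x**4)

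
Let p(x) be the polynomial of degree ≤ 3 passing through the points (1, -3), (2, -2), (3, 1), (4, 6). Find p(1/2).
-11/4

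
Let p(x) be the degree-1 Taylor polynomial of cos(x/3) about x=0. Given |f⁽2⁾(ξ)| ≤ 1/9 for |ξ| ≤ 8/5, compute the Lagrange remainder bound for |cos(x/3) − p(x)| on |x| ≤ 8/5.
32/225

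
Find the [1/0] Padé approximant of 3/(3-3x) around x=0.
x + 1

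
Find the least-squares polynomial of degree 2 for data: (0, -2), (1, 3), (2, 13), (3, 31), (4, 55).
-64/35 + (37/35)x + (23/7)x²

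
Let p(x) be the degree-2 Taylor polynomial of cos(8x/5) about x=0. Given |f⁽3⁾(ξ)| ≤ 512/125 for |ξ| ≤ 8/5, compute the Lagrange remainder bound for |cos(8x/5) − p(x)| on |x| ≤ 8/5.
131072/46875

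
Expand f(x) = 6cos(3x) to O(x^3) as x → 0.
6 - 27*x**2 + O(x**3)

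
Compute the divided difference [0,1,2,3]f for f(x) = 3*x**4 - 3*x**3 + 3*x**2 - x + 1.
15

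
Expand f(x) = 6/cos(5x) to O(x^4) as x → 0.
6 + 75*x**2 + O(x**4)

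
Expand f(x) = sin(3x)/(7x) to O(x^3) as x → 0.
3/7 - 9*x**2/14 + O(x**3)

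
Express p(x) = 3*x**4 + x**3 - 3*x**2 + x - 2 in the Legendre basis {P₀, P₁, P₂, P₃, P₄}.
(-12/5)P₀ + (8/5)P₁ + (-2/7)P₂ + (2/5)P₃ + (24/35)P₄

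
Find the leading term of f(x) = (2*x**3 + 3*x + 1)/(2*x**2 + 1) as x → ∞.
x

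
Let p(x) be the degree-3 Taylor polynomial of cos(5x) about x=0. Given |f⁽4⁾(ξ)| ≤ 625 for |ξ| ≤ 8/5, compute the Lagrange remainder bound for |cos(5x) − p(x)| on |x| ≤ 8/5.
512/3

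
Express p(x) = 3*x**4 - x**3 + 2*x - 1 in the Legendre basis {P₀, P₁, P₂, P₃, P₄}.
(-2/5)P₀ + (7/5)P₁ + (12/7)P₂ + (-2/5)P₃ + (24/35)P₄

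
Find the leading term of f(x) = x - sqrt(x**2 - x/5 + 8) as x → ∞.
1/10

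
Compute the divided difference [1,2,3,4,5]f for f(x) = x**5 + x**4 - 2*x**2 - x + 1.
16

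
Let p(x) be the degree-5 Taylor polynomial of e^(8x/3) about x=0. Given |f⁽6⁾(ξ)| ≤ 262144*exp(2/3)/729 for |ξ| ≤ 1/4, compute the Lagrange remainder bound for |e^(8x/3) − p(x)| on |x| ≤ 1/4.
4*exp(2/3)/32805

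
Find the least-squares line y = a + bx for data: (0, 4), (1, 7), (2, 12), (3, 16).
a = 18/5, b = 41/10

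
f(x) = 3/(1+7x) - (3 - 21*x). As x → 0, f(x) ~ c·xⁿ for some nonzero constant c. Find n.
2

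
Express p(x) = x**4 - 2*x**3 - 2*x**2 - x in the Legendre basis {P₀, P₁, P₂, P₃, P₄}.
(-7/15)P₀ + (-11/5)P₁ + (-16/21)P₂ + (-4/5)P₃ + (8/35)P₄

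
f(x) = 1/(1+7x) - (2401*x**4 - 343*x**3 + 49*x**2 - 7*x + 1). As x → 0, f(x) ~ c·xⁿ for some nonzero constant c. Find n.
5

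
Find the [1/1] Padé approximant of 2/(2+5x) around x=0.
1/(5*x/2 + 1)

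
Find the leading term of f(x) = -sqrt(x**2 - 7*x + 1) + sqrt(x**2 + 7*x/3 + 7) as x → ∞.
14/3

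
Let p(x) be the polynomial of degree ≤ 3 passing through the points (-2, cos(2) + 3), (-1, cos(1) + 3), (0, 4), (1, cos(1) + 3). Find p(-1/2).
-cos(2)/16 + cos(1)/2 + 57/16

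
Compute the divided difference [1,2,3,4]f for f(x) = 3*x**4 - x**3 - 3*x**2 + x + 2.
29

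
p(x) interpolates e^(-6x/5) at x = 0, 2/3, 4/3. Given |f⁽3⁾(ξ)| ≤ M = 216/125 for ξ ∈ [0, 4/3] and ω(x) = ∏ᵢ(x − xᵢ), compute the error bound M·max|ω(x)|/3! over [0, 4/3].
64*sqrt(3)/3375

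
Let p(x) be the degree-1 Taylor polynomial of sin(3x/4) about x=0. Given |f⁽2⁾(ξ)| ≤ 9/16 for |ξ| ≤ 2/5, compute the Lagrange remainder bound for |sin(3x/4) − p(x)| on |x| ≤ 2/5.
9/200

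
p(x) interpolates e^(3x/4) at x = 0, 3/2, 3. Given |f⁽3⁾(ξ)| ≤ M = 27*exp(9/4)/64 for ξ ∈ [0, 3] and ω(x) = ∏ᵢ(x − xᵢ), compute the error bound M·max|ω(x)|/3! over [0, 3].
27*sqrt(3)*exp(9/4)/512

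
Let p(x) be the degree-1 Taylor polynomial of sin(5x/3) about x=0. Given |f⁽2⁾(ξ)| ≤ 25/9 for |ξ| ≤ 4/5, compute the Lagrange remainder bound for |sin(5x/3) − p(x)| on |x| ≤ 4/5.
8/9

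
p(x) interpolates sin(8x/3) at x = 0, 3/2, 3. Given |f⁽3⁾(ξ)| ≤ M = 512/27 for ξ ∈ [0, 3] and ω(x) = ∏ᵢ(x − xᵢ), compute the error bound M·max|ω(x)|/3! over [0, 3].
64*sqrt(3)/27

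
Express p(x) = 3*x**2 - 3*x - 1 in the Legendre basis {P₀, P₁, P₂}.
(-3)P₁ + (2)P₂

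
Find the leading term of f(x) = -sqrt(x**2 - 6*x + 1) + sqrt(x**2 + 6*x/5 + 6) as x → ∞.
18/5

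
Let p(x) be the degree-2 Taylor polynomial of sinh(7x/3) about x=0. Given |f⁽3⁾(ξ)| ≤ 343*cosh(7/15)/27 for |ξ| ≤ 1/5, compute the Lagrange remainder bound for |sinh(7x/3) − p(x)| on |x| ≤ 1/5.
343*cosh(7/15)/20250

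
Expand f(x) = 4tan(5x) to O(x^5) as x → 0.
20*x + 500*x**3/3 + O(x**5)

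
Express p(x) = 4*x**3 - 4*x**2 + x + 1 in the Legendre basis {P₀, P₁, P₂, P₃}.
(-1/3)P₀ + (17/5)P₁ + (-8/3)P₂ + (8/5)P₃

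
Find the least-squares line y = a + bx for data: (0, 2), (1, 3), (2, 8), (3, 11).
a = 6/5, b = 16/5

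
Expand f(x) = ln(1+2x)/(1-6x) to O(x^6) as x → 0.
2*x + 10*x**2 + 188*x**3/3 + 372*x**4 + 11192*x**5/5 + O(x**6)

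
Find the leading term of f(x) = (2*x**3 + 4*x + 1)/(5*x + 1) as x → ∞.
2*x**2/5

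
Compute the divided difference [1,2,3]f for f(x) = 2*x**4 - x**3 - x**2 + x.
43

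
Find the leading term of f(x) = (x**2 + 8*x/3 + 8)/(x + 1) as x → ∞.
x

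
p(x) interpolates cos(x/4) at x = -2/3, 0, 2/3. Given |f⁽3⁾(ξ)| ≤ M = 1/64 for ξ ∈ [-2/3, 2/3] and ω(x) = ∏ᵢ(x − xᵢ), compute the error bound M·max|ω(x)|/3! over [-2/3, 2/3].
sqrt(3)/5832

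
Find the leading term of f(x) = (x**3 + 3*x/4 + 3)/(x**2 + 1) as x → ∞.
x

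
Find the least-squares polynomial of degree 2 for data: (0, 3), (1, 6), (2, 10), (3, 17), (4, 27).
113/35 + (73/70)x + (17/14)x²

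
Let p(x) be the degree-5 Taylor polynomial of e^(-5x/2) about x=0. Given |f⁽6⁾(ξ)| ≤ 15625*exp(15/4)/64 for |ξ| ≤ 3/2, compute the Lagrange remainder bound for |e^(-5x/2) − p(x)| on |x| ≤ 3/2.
253125*exp(15/4)/65536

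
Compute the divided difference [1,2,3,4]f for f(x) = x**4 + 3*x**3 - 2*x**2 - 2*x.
13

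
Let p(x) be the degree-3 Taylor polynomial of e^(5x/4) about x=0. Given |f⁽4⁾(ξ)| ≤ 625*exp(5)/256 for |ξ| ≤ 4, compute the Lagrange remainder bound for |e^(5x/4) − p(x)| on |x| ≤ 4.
625*exp(5)/24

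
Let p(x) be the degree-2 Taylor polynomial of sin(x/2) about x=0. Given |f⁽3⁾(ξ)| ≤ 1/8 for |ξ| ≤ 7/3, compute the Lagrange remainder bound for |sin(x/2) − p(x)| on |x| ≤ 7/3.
343/1296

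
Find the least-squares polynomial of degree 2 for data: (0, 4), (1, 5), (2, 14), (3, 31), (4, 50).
122/35 + (-27/35)x + (22/7)x²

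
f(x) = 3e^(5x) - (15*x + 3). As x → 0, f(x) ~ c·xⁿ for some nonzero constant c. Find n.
2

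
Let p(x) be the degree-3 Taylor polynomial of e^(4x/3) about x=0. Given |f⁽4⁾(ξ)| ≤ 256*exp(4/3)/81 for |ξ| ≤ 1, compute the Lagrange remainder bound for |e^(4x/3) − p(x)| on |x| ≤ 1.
32*exp(4/3)/243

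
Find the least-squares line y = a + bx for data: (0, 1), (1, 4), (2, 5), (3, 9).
a = 1, b = 5/2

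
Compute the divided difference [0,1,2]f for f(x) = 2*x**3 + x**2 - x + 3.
7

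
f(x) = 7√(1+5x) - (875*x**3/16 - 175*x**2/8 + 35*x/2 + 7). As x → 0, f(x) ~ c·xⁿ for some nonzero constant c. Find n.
4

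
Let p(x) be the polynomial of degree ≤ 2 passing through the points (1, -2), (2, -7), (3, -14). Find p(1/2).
-1/4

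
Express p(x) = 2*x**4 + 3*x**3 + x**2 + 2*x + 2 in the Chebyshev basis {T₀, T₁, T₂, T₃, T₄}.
(13/4)T₀ + (17/4)T₁ + (3/2)T₂ + (3/4)T₃ + (1/4)T₄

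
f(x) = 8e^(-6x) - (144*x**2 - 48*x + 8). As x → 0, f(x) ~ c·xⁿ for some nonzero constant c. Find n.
3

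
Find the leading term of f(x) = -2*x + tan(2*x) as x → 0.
8*x**3/3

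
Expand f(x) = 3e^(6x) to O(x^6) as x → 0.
3 + 18*x + 54*x**2 + 108*x**3 + 162*x**4 + 972*x**5/5 + O(x**6)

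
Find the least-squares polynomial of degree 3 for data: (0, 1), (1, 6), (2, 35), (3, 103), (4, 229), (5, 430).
19/21 + (-2/9)x + (58/21)x² + (26/9)x³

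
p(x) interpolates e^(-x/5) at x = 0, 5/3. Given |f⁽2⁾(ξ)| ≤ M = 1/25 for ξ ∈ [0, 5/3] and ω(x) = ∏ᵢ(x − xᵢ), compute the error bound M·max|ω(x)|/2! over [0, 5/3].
1/72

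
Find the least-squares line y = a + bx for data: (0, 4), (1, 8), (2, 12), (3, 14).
a = 22/5, b = 17/5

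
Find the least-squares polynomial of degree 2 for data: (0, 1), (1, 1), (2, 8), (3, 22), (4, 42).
32/35 + (-219/70)x + (47/14)x²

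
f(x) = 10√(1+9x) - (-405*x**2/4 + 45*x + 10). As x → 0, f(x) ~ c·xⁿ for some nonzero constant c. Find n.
3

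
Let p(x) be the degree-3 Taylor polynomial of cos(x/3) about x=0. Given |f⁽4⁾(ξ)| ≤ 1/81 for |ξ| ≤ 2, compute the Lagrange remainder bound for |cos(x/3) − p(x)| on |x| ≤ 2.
2/243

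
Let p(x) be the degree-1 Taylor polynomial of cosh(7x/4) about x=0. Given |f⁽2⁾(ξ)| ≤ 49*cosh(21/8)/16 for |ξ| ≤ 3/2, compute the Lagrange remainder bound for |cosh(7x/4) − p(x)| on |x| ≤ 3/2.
441*cosh(21/8)/128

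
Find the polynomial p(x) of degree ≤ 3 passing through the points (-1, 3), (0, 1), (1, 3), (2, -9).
-3*x**3 + 2*x**2 + 3*x + 1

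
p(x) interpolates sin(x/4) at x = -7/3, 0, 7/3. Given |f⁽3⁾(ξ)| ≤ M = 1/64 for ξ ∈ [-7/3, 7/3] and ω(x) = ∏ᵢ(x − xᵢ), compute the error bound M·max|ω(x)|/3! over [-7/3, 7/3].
343*sqrt(3)/46656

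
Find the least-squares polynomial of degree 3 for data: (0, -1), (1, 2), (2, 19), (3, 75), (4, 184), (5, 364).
-29/42 + (-265/252)x + (-1/3)x² + (109/36)x³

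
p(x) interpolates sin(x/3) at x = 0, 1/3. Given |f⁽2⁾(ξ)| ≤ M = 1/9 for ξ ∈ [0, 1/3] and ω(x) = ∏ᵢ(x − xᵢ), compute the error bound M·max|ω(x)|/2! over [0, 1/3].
1/648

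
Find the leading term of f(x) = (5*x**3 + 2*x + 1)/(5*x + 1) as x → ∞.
x**2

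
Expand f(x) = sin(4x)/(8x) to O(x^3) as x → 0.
1/2 - 4*x**2/3 + O(x**3)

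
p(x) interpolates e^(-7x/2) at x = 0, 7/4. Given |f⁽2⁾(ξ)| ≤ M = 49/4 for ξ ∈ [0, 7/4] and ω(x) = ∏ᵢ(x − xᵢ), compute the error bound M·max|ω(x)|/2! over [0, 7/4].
2401/512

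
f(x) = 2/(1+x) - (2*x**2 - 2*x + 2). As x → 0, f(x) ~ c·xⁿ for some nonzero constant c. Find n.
3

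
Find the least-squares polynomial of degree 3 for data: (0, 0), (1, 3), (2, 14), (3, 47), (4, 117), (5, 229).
5/18 + (733/756)x + (-62/63)x² + (215/108)x³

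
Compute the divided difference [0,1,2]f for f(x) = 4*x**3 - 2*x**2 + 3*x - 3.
10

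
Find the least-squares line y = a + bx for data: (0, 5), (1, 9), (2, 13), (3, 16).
a = 26/5, b = 37/10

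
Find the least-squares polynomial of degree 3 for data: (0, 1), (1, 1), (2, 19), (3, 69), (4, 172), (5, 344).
37/42 + (-433/252)x + (-55/84)x² + (53/18)x³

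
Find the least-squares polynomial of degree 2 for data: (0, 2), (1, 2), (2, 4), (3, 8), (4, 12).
64/35 + (-9/35)x + (5/7)x²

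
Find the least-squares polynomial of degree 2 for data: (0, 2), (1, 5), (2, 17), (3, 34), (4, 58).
12/7 + (47/70)x + (47/14)x²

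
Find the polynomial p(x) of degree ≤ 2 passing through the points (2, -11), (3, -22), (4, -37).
-2*x**2 - x - 1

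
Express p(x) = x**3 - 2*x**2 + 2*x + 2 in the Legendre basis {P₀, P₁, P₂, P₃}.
(4/3)P₀ + (13/5)P₁ + (-4/3)P₂ + (2/5)P₃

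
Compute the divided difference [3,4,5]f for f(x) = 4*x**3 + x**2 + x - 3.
49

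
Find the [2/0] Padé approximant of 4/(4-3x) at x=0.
9*x**2/16 + 3*x/4 + 1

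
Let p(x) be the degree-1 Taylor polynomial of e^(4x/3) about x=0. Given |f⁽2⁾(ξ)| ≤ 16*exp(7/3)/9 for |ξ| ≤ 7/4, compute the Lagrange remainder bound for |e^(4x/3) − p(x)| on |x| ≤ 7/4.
49*exp(7/3)/18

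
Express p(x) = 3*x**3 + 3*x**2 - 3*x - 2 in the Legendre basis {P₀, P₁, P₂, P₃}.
-P₀ + (-6/5)P₁ + (2)P₂ + (6/5)P₃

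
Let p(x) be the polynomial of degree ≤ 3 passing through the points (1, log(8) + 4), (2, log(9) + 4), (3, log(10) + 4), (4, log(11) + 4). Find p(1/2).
log(640*11**(11/16)*2**(7/8)*3**(5/8)*5**(5/16)/2673) + 4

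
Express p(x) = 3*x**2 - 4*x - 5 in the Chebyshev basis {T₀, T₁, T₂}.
(-7/2)T₀ + (-4)T₁ + (3/2)T₂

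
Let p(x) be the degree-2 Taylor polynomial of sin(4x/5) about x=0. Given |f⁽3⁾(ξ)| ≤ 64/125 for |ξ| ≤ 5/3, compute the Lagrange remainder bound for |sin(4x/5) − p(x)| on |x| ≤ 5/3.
32/81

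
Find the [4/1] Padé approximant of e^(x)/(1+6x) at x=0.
(136033*x**4/3159480 + 65731*x**3/394935 + 26331*x**2/52658 + 131644*x/131645 + 1)/(789869*x/131645 + 1)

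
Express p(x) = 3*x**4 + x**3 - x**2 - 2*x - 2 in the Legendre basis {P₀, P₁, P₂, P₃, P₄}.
(-26/15)P₀ + (-7/5)P₁ + (22/21)P₂ + (2/5)P₃ + (24/35)P₄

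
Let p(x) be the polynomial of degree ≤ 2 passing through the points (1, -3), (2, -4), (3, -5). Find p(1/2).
-5/2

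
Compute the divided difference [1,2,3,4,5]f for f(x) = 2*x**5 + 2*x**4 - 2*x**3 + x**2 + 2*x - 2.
32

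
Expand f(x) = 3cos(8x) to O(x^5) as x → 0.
3 - 96*x**2 + 512*x**4 + O(x**5)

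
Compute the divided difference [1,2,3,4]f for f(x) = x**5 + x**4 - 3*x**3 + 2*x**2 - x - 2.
72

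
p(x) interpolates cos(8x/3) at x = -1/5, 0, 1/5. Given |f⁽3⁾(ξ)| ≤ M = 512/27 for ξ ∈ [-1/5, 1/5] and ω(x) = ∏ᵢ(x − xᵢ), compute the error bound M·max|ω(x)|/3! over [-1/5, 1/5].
512*sqrt(3)/91125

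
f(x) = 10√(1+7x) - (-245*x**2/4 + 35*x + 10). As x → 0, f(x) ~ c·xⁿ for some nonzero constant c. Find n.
3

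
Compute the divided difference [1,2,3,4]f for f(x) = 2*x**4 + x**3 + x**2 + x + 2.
21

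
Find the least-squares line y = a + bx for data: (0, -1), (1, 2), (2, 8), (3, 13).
a = -17/10, b = 24/5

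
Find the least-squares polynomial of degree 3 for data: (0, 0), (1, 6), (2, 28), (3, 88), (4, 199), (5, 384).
5/126 + (2383/756)x + (-32/63)x² + (329/108)x³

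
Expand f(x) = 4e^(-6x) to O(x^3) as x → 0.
4 - 24*x + 72*x**2 + O(x**3)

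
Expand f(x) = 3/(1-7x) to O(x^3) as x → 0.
3 + 21*x + 147*x**2 + O(x**3)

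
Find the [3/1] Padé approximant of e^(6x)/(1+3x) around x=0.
(1 - 18*x**3)/(1 - 3*x)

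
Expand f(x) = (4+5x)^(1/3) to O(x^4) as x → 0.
2**(2/3) + 5*2**(2/3)*x/12 - 25*2**(2/3)*x**2/144 + 625*2**(2/3)*x**3/5184 + O(x**4)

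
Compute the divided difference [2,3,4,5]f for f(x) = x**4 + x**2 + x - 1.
14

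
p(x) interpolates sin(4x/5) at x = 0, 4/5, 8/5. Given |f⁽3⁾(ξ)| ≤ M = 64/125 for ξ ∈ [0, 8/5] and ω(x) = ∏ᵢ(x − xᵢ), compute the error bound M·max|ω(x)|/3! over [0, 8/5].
4096*sqrt(3)/421875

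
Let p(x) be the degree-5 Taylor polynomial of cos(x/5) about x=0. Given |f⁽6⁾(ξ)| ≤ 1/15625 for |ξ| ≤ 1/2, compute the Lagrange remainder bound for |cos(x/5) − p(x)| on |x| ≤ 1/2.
1/720000000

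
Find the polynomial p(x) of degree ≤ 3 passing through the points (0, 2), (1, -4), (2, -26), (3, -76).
-2*x**3 - 2*x**2 - 2*x + 2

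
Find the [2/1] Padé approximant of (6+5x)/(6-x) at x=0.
(5*x/6 + 1)/(1 - x/6)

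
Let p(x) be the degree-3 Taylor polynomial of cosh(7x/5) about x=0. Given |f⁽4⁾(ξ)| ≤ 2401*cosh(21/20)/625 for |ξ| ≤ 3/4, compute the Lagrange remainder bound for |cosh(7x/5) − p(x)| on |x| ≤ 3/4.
64827*cosh(21/20)/1280000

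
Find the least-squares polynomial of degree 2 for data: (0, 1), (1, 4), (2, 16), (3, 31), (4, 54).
26/35 + (71/70)x + (43/14)x²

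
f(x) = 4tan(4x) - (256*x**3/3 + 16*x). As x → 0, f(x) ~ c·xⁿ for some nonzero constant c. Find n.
5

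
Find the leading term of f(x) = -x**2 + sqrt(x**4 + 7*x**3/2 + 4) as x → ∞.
7*x/4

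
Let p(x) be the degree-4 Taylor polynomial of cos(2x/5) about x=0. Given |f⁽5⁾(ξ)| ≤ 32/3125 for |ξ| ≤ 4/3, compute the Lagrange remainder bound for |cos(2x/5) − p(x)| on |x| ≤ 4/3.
4096/11390625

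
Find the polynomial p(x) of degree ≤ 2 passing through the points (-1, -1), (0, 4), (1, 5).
-2*x**2 + 3*x + 4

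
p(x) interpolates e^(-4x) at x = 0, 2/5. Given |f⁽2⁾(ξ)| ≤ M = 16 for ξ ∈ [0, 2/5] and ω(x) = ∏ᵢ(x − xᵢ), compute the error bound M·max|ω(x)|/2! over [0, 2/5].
8/25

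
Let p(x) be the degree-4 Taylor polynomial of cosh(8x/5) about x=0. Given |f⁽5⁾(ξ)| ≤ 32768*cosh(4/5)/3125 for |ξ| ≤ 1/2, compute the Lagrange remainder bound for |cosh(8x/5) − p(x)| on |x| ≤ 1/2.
128*cosh(4/5)/46875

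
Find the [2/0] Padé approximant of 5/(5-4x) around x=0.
16*x**2/25 + 4*x/5 + 1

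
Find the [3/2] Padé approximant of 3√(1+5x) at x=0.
(375*x**3/32 + 675*x**2/16 + 45*x/2 + 3)/(75*x**2/16 + 5*x + 1)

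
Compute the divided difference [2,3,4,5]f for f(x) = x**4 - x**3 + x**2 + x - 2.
13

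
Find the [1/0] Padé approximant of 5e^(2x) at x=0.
10*x + 5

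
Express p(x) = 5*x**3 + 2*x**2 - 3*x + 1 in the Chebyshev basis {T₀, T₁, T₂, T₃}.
(2)T₀ + (3/4)T₁ + T₂ + (5/4)T₃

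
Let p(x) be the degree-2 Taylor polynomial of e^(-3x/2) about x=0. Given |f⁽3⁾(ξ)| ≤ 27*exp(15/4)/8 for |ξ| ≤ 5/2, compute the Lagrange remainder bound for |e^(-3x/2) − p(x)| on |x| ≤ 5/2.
1125*exp(15/4)/128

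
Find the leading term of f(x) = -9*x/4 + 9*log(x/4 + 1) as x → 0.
-9*x**2/32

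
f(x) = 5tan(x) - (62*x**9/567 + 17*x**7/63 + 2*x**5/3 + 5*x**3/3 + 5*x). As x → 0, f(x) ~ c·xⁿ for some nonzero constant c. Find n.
11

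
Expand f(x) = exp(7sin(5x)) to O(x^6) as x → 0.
1 + 35*x + 1225*x**2/2 + 7000*x**3 + 459375*x**4/8 + 1045625*x**5/3 + O(x**6)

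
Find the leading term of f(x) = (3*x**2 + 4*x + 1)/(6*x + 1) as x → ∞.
x/2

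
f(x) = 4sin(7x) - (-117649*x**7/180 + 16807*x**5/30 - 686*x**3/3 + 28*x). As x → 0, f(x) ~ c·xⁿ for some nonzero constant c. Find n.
9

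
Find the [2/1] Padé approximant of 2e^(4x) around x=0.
(16*x**2/3 + 16*x/3 + 2)/(1 - 4*x/3)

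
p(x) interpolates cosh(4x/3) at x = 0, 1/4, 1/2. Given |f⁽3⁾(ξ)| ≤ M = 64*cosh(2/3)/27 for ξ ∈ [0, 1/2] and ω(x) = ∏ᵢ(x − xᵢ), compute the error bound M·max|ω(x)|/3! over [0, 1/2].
sqrt(3)*cosh(2/3)/729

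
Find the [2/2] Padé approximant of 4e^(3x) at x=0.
(3*x**2 + 6*x + 4)/(3*x**2/4 - 3*x/2 + 1)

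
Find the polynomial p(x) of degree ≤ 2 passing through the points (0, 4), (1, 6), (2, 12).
2*x**2 + 4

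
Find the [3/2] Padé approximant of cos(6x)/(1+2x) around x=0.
(198*x**3/7 - 99*x**2/7 - 2*x + 1)/(1 - x**2/7)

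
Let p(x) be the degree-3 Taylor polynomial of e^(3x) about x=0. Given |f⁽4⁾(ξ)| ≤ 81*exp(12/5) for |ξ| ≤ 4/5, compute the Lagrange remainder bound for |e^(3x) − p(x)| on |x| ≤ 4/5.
864*exp(12/5)/625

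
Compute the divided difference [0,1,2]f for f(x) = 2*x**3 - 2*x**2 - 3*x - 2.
4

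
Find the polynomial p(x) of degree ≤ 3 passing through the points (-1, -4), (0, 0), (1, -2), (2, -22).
-2*x**3 - 3*x**2 + 3*x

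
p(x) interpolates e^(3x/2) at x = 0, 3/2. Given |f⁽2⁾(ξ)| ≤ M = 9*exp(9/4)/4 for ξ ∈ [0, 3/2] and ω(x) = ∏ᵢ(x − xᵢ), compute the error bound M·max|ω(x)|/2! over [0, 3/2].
81*exp(9/4)/128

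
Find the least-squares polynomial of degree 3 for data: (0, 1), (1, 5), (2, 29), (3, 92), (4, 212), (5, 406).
15/14 + (-17/28)x + (37/28)x² + (3)x³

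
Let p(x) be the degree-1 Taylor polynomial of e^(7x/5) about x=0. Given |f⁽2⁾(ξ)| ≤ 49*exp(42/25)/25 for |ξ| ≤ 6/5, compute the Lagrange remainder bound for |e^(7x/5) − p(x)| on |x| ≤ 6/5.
882*exp(42/25)/625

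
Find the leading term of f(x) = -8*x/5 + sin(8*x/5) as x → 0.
-256*x**3/375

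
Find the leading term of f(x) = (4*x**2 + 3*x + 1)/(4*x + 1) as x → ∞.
x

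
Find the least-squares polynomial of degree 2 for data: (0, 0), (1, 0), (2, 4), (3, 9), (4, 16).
-9/35 + (-13/70)x + (15/14)x²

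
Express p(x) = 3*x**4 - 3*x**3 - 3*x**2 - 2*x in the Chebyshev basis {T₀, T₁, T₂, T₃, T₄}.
(-3/8)T₀ + (-17/4)T₁ + (-3/4)T₃ + (3/8)T₄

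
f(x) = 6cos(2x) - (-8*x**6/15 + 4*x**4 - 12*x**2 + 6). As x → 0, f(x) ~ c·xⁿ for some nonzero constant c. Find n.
8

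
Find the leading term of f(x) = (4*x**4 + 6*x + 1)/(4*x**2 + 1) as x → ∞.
x**2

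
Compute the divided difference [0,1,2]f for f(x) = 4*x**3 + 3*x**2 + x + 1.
15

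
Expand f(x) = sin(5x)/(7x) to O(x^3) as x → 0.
5/7 - 125*x**2/42 + O(x**3)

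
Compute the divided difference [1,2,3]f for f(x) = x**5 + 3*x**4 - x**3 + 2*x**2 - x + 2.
161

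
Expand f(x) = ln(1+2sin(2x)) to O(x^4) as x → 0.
4*x - 8*x**2 + 56*x**3/3 + O(x**4)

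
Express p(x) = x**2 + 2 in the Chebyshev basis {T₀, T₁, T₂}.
(5/2)T₀ + (1/2)T₂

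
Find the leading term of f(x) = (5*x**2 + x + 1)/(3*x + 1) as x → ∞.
5*x/3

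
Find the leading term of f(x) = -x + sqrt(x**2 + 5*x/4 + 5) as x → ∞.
5/8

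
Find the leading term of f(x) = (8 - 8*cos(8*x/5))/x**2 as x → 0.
256/25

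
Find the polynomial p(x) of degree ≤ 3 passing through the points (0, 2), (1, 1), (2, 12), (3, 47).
2*x**3 - 3*x + 2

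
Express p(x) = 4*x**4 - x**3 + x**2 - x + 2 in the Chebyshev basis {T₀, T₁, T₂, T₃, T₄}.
(4)T₀ + (-7/4)T₁ + (5/2)T₂ + (-1/4)T₃ + (1/2)T₄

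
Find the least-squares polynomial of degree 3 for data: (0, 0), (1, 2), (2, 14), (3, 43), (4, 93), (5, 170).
1/18 + (-1387/756)x + (337/126)x² + (97/108)x³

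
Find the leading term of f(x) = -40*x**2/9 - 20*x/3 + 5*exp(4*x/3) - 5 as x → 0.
160*x**3/81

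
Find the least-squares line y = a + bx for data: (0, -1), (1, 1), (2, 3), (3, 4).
a = -4/5, b = 17/10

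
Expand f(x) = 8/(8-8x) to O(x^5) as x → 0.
1 + x + x**2 + x**3 + x**4 + O(x**5)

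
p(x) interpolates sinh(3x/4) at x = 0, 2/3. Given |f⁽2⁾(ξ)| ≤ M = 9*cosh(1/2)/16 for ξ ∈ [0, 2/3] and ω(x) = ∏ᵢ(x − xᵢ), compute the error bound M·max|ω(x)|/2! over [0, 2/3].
cosh(1/2)/32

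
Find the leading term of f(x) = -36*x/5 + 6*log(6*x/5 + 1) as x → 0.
-108*x**2/25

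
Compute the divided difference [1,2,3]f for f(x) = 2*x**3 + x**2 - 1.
13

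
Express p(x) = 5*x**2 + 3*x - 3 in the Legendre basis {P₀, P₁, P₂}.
(-4/3)P₀ + (3)P₁ + (10/3)P₂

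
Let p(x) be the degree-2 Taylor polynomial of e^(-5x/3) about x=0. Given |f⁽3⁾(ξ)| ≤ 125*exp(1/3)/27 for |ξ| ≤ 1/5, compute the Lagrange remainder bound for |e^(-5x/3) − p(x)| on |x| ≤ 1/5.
exp(1/3)/162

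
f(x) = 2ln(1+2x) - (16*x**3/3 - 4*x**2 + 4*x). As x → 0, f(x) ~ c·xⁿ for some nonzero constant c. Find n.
4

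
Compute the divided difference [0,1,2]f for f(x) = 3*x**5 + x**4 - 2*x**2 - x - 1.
50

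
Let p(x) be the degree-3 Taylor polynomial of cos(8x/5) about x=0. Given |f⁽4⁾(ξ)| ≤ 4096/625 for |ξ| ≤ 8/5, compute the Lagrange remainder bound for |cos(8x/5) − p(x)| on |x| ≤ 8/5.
2097152/1171875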